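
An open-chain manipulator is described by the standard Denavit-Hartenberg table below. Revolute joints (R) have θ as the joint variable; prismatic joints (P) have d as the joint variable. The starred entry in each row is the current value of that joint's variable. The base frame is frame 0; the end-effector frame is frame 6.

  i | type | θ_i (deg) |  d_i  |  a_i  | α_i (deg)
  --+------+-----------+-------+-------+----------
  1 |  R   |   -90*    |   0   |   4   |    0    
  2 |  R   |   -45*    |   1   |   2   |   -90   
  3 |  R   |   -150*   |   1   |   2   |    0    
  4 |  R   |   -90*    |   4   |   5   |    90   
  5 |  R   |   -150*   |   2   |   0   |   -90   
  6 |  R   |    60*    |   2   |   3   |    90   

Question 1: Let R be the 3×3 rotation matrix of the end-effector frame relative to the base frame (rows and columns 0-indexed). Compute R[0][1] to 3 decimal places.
-0.436

End-effector y-axis (col 1 of R) = (-0.4356,0.7891,-0.4330)
R[0][1] = -0.4356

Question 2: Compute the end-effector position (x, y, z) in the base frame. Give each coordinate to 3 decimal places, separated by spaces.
after link 1: o_1 = (0.0000, -4.0000, 0.0000)
after link 2: o_2 = (-1.4142, -5.4142, 1.0000)
after link 3: o_3 = (0.5176, -4.8966, 2.0000)
after link 4: o_4 = (5.1138, -5.9572, -2.3301)
after link 5: o_5 = (3.8891, -7.1820, -3.3301)
after link 6: o_6 = (3.6193, -3.9416, -1.7721)

3.619 -3.942 -1.772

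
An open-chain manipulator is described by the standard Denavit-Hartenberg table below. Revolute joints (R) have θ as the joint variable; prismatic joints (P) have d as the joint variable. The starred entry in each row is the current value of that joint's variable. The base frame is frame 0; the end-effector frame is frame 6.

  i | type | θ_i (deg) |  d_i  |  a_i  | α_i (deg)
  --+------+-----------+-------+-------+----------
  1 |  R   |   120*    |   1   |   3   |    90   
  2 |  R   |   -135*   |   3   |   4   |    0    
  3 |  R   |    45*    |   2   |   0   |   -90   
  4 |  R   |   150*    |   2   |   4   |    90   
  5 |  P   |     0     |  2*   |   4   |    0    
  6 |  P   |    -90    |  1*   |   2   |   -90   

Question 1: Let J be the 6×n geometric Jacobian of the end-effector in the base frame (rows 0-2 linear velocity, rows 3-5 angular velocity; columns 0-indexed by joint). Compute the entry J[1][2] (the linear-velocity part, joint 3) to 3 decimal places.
-4.701

axis z_2 = (0.8660,0.5000,0.0000); lever o_n−o_2 = (-3.9821,-2.2990,5.4282)
cross product → J_v[:, 2] = (2.7141,-4.7010,0.0000)
J_ω[:, 2] = z_2
entry J[1][2] = -4.7010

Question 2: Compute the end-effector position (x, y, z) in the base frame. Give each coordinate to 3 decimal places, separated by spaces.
after link 1: o_1 = (-1.5000, 2.5981, 1.0000)
after link 2: o_2 = (2.5123, 1.6486, -1.8284)
after link 3: o_3 = (4.2443, 2.6486, -1.8284)
after link 4: o_4 = (1.5123, 3.3806, 1.6357)
after link 5: o_5 = (-1.7198, 1.5146, 4.0998)
after link 6: o_6 = (-1.4698, -0.6505, 3.5998)

-1.470 -0.650 3.600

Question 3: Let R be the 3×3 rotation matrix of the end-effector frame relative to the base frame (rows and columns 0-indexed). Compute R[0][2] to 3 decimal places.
-0.433

End-effector z-axis (col 2 of R) = (-0.4330,-0.2500,0.8660)
R[0][2] = -0.4330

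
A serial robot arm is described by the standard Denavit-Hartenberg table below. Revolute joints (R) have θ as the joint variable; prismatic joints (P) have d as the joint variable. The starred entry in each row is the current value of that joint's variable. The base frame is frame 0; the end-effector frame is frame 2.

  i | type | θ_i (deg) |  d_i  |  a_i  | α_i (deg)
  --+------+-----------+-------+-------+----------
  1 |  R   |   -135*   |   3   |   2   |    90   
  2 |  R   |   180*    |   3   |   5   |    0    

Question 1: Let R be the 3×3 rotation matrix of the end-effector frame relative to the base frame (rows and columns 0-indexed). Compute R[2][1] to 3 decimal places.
End-effector y-axis (col 1 of R) = (0.0000,0.0000,-1.0000)
R[2][1] = -1.0000

-1.000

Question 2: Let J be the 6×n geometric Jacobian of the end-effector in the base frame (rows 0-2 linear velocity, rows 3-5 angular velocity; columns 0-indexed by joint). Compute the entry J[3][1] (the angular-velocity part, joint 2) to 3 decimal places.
axis z_1 = (-0.7071,0.7071,0.0000); lever o_n−o_1 = (1.4142,5.6569,0.0000)
cross product → J_v[:, 1] = (0.0000,0.0000,-5.0000)
J_ω[:, 1] = z_1
entry J[3][1] = -0.7071

-0.707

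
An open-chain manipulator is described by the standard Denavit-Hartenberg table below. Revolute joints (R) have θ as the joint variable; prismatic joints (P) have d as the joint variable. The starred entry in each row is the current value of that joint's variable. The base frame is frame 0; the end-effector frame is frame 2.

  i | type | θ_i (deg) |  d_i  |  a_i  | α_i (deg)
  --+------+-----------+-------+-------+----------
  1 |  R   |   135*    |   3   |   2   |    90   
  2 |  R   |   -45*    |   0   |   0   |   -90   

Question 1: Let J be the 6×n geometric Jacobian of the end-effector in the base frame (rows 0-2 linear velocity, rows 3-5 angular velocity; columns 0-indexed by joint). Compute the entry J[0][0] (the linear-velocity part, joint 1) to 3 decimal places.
axis z_0 = ẑ; lever o_n−o_0 = (-1.4142,1.4142,3.0000)
cross product → J_v[:, 0] = (-1.4142,-1.4142,0.0000)
J_ω[:, 0] = z_0
entry J[0][0] = -1.4142

-1.414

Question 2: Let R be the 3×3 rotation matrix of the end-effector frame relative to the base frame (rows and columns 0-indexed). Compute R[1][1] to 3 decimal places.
End-effector y-axis (col 1 of R) = (-0.7071,-0.7071,-0.0000)
R[1][1] = -0.7071

-0.707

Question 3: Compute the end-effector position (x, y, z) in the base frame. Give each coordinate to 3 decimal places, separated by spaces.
after link 1: o_1 = (-1.4142, 1.4142, 3.0000)
after link 2: o_2 = (-1.4142, 1.4142, 3.0000)

-1.414 1.414 3.000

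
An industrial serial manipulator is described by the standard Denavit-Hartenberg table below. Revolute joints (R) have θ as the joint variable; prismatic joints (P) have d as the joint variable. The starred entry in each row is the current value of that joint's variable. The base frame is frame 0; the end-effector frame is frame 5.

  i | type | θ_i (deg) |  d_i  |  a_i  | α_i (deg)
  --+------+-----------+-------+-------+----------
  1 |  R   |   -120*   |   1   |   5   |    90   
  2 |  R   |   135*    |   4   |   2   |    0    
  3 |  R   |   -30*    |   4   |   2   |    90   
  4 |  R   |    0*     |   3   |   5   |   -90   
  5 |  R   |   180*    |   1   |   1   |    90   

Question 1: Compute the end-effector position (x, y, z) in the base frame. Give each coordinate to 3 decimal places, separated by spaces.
-10.260 0.230 8.986

after link 1: o_1 = (-2.5000, -4.3301, 1.0000)
after link 2: o_2 = (-5.2570, -1.1054, 2.4142)
after link 3: o_3 = (-8.4623, 1.3429, 4.3461)
after link 4: o_4 = (-9.2641, -0.0459, 9.9522)
after link 5: o_5 = (-10.2596, 0.2299, 8.9862)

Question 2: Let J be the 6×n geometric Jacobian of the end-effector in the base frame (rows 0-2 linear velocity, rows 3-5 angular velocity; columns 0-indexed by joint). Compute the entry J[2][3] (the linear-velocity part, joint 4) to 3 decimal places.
axis z_3 = (-0.4830,-0.8365,0.2588); lever o_n−o_3 = (-1.7973,-1.1130,4.6402)
cross product → J_v[:, 3] = (-3.5935,1.7759,-0.9659)
J_ω[:, 3] = z_3
entry J[2][3] = -0.9659

-0.966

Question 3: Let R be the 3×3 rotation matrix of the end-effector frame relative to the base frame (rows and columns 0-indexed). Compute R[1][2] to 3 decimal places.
0.837

End-effector z-axis (col 2 of R) = (0.4830,0.8365,-0.2588)
R[1][2] = 0.8365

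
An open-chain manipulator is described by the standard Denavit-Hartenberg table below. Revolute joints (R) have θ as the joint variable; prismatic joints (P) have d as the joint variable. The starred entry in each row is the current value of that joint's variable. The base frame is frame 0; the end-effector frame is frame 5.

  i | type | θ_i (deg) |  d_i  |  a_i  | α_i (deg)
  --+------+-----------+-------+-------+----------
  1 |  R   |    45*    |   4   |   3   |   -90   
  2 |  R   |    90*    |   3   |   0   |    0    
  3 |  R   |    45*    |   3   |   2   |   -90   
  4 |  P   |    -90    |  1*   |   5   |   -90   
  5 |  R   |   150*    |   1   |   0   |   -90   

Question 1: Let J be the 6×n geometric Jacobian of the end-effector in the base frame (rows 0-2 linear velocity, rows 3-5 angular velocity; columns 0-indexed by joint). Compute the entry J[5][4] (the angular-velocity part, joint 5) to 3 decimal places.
-0.707

axis z_4 = (-0.5000,-0.5000,-0.7071); lever o_n−o_4 = (-0.5000,-0.5000,-0.7071)
cross product → J_v[:, 4] = (-0.0000,0.0000,0.0000)
J_ω[:, 4] = z_4
entry J[5][4] = -0.7071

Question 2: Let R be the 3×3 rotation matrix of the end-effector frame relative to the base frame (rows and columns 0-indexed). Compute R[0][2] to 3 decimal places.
End-effector z-axis (col 2 of R) = (-0.0795,-0.7866,0.6124)
R[0][2] = -0.0795

-0.079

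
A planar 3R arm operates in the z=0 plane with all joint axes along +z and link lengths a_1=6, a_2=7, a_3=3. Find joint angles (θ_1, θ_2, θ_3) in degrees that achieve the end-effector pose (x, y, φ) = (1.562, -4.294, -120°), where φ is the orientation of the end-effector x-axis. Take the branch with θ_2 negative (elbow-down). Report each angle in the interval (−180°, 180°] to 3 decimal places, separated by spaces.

62.040 -150.003 -32.037

wrist centre = target − a_3·(cos φ, sin φ) = (3.0620, -1.6959)
cos θ_2 = (12.2520−6²−7²)/(2·6·7) = -0.8660; θ_2 = -150.0025° (elbow-down)
β = atan2(-1.6959,3.0620) = -28.9804°; ψ = atan2(-3.4997,-0.0623) = -91.0204°
θ_1 = β − ψ = 62.0400°
θ_3 = φ − θ_1 − θ_2 = -32.0375° (wrapped to (-180°,180°])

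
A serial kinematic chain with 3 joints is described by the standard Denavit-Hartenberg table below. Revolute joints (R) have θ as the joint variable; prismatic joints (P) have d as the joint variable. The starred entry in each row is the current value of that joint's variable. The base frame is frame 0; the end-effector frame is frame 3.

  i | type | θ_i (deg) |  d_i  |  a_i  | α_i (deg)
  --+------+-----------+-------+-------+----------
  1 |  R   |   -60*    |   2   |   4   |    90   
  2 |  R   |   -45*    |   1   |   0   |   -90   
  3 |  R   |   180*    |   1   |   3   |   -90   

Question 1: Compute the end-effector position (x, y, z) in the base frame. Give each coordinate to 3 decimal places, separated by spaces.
0.427 -2.739 4.828

after link 1: o_1 = (2.0000, -3.4641, 2.0000)
after link 2: o_2 = (1.1340, -3.9641, 2.0000)
after link 3: o_3 = (0.4269, -2.7394, 4.8284)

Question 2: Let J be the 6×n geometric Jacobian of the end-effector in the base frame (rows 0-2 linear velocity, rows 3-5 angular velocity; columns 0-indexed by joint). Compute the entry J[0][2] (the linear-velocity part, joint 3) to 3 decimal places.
axis z_2 = (0.3536,-0.6124,0.7071); lever o_n−o_2 = (-0.7071,1.2247,2.8284)
cross product → J_v[:, 2] = (-2.5981,-1.5000,0.0000)
J_ω[:, 2] = z_2
entry J[0][2] = -2.5981

-2.598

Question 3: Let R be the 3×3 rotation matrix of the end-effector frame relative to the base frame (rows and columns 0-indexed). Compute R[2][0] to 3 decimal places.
End-effector x-axis (col 0 of R) = (-0.3536,0.6124,0.7071)
R[2][0] = 0.7071

0.707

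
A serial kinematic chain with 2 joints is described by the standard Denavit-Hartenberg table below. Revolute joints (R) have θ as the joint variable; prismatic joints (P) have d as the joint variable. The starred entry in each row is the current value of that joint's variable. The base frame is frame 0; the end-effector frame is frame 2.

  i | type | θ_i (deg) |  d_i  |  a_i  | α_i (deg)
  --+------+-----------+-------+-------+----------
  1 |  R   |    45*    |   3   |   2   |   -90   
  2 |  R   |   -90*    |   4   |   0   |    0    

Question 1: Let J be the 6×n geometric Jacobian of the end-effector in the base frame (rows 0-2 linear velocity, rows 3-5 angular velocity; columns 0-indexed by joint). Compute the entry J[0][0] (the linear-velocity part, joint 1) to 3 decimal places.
-4.243

axis z_0 = ẑ; lever o_n−o_0 = (-1.4142,4.2426,3.0000)
cross product → J_v[:, 0] = (-4.2426,-1.4142,0.0000)
J_ω[:, 0] = z_0
entry J[0][0] = -4.2426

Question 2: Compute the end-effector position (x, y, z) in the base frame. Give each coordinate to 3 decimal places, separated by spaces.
-1.414 4.243 3.000

after link 1: o_1 = (1.4142, 1.4142, 3.0000)
after link 2: o_2 = (-1.4142, 4.2426, 3.0000)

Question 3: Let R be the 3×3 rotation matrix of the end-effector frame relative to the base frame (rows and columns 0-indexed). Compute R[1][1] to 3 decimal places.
End-effector y-axis (col 1 of R) = (0.7071,0.7071,-0.0000)
R[1][1] = 0.7071

0.707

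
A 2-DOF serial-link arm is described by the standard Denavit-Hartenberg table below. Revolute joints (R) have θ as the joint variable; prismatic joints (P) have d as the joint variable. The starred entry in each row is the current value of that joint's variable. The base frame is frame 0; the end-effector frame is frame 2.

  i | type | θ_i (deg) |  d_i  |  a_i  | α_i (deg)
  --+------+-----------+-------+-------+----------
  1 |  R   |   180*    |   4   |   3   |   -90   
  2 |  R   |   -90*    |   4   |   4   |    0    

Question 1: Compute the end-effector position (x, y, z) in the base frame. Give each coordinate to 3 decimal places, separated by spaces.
after link 1: o_1 = (-3.0000, 0.0000, 4.0000)
after link 2: o_2 = (-3.0000, -4.0000, 8.0000)

-3.000 -4.000 8.000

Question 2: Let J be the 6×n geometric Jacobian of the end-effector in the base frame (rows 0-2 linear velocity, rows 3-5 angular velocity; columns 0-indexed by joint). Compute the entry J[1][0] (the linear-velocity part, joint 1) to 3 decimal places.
axis z_0 = ẑ; lever o_n−o_0 = (-3.0000,-4.0000,8.0000)
cross product → J_v[:, 0] = (4.0000,-3.0000,0.0000)
J_ω[:, 0] = z_0
entry J[1][0] = -3.0000

-3.000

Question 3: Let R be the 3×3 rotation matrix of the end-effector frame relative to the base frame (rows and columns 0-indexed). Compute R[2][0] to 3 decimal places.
End-effector x-axis (col 0 of R) = (-0.0000,0.0000,1.0000)
R[2][0] = 1.0000

1.000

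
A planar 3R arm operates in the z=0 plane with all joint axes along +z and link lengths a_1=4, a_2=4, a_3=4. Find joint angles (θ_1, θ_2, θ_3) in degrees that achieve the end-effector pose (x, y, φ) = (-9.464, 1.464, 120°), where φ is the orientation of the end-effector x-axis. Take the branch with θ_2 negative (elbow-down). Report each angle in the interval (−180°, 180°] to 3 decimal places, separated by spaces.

wrist centre = target − a_3·(cos φ, sin φ) = (-7.4640, -2.0001)
cos θ_2 = (59.7117−4²−4²)/(2·4·4) = 0.8660; θ_2 = -30.0040° (elbow-down)
β = atan2(-2.0001,-7.4640) = -164.9991°; ψ = atan2(-2.0002,7.4640) = -15.0020°
θ_1 = β − ψ = -149.9971°
θ_3 = φ − θ_1 − θ_2 = -59.9989° (wrapped to (-180°,180°])

-149.997 -30.004 -59.999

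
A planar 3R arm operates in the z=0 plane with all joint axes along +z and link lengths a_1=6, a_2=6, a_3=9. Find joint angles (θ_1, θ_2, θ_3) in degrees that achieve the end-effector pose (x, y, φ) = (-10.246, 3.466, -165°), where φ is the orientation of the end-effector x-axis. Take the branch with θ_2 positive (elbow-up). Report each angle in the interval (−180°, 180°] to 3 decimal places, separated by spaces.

wrist centre = target − a_3·(cos φ, sin φ) = (-1.5527, 5.7954)
cos θ_2 = (35.9971−6²−6²)/(2·6·6) = -0.5000; θ_2 = 120.0027° (elbow-up)
β = atan2(5.7954,-1.5527) = 104.9982°; ψ = atan2(5.1960,2.9998) = 60.0013°
θ_1 = β − ψ = 44.9968°
θ_3 = φ − θ_1 − θ_2 = 30.0005° (wrapped to (-180°,180°])

44.997 120.003 30.000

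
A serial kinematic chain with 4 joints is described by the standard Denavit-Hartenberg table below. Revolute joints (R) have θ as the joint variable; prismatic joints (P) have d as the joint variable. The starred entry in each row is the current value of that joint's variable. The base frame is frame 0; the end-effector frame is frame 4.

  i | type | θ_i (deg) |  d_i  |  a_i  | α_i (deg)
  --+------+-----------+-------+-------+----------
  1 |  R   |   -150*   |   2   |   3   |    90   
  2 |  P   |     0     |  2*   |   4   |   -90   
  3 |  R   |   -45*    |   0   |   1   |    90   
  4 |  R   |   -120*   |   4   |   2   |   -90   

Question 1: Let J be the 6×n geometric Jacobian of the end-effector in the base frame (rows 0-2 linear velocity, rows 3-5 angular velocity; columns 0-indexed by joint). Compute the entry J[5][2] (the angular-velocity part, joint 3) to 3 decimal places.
1.000

axis z_2 = (0.0000,0.0000,1.0000); lever o_n−o_2 = (1.0353,3.8637,-1.7321)
cross product → J_v[:, 2] = (-3.8637,1.0353,0.0000)
J_ω[:, 2] = z_2
entry J[5][2] = 1.0000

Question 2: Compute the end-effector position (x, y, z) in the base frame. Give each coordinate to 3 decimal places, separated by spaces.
-6.027 2.096 0.268

after link 1: o_1 = (-2.5981, -1.5000, 2.0000)
after link 2: o_2 = (-7.0622, -1.7679, 2.0000)
after link 3: o_3 = (-8.0281, -1.5091, 2.0000)
after link 4: o_4 = (-6.0269, 2.0958, 0.2679)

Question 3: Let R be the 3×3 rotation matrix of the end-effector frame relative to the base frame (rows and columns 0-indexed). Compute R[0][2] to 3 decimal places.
-0.837

End-effector z-axis (col 2 of R) = (-0.8365,0.2241,-0.5000)
R[0][2] = -0.8365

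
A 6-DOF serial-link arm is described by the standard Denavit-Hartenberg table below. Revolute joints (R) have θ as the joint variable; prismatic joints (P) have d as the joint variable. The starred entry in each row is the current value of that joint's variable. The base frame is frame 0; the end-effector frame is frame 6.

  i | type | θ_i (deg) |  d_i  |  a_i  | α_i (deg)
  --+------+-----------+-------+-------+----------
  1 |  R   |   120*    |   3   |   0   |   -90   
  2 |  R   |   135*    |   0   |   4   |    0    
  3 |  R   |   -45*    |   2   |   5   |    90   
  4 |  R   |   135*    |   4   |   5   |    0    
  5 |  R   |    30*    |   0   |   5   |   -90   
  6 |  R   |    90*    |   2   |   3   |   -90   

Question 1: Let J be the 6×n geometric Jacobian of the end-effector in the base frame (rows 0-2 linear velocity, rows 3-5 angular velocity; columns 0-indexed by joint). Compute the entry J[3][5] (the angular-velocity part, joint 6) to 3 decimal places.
axis z_5 = (0.8365,0.4830,0.2588); lever o_n−o_5 = (3.1730,-1.6322,0.5176)
cross product → J_v[:, 5] = (0.6724,0.3882,-2.8978)
J_ω[:, 5] = z_5
entry J[3][5] = 0.8365

0.837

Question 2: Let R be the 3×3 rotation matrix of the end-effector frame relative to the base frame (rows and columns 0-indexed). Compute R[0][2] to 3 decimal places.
0.224

End-effector z-axis (col 2 of R) = (0.2241,0.1294,-0.9659)
R[0][2] = 0.2241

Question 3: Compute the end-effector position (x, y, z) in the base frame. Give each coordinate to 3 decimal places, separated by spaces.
after link 1: o_1 = (0.0000, 0.0000, 3.0000)
after link 2: o_2 = (1.4142, -2.4495, 0.1716)
after link 3: o_3 = (-0.3178, -3.4495, -4.8284)
after link 4: o_4 = (-5.3797, -1.7532, -1.2929)
after link 5: o_5 = (-6.5004, -2.4002, 3.5367)
after link 6: o_6 = (-3.3274, -4.0324, 4.0544)

-3.327 -4.032 4.054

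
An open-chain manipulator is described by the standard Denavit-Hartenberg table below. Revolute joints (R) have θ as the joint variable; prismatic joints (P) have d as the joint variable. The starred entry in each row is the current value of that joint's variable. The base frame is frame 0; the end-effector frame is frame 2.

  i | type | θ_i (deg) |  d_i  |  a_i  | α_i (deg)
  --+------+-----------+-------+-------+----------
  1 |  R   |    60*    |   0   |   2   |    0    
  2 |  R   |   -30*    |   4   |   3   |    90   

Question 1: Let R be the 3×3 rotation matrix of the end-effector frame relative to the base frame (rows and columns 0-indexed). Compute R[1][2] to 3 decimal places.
End-effector z-axis (col 2 of R) = (0.5000,-0.8660,0.0000)
R[1][2] = -0.8660

-0.866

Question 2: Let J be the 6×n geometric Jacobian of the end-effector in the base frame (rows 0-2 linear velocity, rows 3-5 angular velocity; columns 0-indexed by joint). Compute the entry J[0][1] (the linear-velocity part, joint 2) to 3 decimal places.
axis z_1 = (0.0000,0.0000,1.0000); lever o_n−o_1 = (2.5981,1.5000,4.0000)
cross product → J_v[:, 1] = (-1.5000,2.5981,0.0000)
J_ω[:, 1] = z_1
entry J[0][1] = -1.5000

-1.500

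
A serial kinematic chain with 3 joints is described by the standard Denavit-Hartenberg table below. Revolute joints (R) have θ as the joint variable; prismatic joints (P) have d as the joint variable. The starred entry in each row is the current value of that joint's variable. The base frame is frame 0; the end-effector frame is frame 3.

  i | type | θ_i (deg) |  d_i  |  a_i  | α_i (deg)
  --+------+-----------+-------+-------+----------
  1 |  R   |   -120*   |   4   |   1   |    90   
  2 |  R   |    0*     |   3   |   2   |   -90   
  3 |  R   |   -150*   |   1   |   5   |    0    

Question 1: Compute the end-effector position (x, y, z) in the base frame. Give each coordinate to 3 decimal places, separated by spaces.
after link 1: o_1 = (-0.5000, -0.8660, 4.0000)
after link 2: o_2 = (-4.0981, -1.0981, 4.0000)
after link 3: o_3 = (-4.0981, 3.9019, 5.0000)

-4.098 3.902 5.000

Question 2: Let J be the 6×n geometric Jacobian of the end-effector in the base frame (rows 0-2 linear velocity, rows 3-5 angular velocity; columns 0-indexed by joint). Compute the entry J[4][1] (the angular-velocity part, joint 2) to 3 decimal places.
axis z_1 = (-0.8660,0.5000,0.0000); lever o_n−o_1 = (-3.5981,4.7679,1.0000)
cross product → J_v[:, 1] = (0.5000,0.8660,-2.3301)
J_ω[:, 1] = z_1
entry J[4][1] = 0.5000

0.500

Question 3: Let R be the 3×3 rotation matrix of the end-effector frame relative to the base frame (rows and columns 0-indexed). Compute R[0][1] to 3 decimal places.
End-effector y-axis (col 1 of R) = (-1.0000,-0.0000,0.0000)
R[0][1] = -1.0000

-1.000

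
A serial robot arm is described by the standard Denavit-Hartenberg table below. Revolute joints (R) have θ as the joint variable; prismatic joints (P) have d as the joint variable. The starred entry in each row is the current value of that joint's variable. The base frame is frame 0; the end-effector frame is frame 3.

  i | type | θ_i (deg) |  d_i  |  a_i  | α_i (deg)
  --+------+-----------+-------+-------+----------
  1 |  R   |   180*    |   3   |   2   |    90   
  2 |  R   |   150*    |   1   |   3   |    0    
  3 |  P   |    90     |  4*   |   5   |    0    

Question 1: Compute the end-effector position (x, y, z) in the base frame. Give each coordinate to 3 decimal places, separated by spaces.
after link 1: o_1 = (-2.0000, 0.0000, 3.0000)
after link 2: o_2 = (0.5981, 1.0000, 4.5000)
after link 3: o_3 = (3.0981, 5.0000, 0.1699)

3.098 5.000 0.170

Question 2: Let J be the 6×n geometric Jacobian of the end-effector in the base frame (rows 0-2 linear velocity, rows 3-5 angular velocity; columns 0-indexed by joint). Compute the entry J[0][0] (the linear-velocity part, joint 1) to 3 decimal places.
-5.000

axis z_0 = ẑ; lever o_n−o_0 = (3.0981,5.0000,0.1699)
cross product → J_v[:, 0] = (-5.0000,3.0981,0.0000)
J_ω[:, 0] = z_0
entry J[0][0] = -5.0000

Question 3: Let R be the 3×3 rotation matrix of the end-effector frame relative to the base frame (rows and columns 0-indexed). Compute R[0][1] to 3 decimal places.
End-effector y-axis (col 1 of R) = (-0.8660,0.0000,-0.5000)
R[0][1] = -0.8660

-0.866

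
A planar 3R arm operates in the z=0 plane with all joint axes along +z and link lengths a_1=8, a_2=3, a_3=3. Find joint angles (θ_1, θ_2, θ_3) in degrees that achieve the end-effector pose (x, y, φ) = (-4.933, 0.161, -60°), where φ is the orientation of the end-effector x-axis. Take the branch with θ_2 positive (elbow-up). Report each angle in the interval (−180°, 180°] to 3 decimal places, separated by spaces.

wrist centre = target − a_3·(cos φ, sin φ) = (-6.4330, 2.7591)
cos θ_2 = (48.9960−8²−3²)/(2·8·3) = -0.5001; θ_2 = 120.0055° (elbow-up)
β = atan2(2.7591,-6.4330) = 156.7858°; ψ = atan2(2.5979,6.4997) = 21.7865°
θ_1 = β − ψ = 134.9993°
θ_3 = φ − θ_1 − θ_2 = 44.9951° (wrapped to (-180°,180°])

134.999 120.006 44.995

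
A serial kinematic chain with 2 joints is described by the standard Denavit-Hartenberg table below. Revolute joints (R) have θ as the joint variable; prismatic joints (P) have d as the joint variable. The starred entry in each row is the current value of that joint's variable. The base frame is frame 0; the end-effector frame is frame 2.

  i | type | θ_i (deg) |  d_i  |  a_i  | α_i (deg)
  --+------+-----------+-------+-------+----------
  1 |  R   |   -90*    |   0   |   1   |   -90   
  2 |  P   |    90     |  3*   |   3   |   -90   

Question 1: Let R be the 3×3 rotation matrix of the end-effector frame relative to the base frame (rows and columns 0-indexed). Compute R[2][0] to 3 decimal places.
-1.000

End-effector x-axis (col 0 of R) = (0.0000,-0.0000,-1.0000)
R[2][0] = -1.0000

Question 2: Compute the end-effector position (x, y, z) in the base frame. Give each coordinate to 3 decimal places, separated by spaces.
3.000 -1.000 -3.000

after link 1: o_1 = (0.0000, -1.0000, 0.0000)
after link 2: o_2 = (3.0000, -1.0000, -3.0000)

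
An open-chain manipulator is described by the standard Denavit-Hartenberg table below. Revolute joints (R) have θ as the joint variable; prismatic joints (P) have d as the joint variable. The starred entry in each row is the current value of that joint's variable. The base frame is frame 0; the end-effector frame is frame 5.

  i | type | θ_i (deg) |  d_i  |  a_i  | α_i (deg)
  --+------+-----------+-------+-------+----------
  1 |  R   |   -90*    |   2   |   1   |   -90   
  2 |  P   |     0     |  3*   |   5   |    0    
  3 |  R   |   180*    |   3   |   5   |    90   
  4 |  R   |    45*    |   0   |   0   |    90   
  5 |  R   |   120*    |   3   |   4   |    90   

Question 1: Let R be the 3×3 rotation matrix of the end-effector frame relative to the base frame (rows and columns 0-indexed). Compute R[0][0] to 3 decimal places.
-0.354

End-effector x-axis (col 0 of R) = (-0.3536,-0.3536,-0.8660)
R[0][0] = -0.3536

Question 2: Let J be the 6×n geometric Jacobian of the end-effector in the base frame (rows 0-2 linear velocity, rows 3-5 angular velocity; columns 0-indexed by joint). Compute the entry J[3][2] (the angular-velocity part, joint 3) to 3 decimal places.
axis z_2 = (1.0000,0.0000,0.0000); lever o_n−o_2 = (-0.5355,5.7071,-3.4641)
cross product → J_v[:, 2] = (-0.0000,3.4641,5.7071)
J_ω[:, 2] = z_2
entry J[3][2] = 1.0000

1.000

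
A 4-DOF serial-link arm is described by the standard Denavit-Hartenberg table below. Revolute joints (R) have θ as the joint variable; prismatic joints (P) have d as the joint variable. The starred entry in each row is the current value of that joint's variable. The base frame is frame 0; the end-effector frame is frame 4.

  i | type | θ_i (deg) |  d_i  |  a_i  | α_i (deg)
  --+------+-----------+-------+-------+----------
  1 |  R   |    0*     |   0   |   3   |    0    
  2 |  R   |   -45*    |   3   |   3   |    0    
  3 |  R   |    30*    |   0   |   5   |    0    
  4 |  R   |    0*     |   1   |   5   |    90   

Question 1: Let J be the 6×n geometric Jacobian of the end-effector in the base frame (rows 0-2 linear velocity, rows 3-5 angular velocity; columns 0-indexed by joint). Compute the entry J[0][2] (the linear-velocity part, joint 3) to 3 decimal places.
2.588

axis z_2 = (0.0000,0.0000,1.0000); lever o_n−o_2 = (9.6593,-2.5882,1.0000)
cross product → J_v[:, 2] = (2.5882,9.6593,-0.0000)
J_ω[:, 2] = z_2
entry J[0][2] = 2.5882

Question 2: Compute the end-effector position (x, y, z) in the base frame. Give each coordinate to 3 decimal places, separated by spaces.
after link 1: o_1 = (3.0000, 0.0000, 0.0000)
after link 2: o_2 = (5.1213, -2.1213, 3.0000)
after link 3: o_3 = (9.9509, -3.4154, 3.0000)
after link 4: o_4 = (14.7806, -4.7095, 4.0000)

14.781 -4.710 4.000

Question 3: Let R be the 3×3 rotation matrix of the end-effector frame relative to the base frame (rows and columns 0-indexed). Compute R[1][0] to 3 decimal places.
End-effector x-axis (col 0 of R) = (0.9659,-0.2588,0.0000)
R[1][0] = -0.2588

-0.259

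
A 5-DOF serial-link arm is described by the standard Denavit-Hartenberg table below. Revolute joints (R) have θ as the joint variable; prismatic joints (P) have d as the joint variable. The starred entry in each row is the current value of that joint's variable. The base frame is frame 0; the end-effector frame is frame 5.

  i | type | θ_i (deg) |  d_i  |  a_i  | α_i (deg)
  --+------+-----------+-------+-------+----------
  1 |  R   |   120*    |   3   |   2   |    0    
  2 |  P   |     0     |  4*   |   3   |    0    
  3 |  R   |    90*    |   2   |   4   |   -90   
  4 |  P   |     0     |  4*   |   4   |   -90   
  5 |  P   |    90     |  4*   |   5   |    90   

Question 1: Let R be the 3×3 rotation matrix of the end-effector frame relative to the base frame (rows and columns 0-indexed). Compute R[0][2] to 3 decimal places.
End-effector z-axis (col 2 of R) = (-0.8660,-0.5000,-0.0000)
R[0][2] = -0.8660

-0.866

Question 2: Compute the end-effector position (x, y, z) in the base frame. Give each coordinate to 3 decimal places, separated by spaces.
-9.928 1.196 5.000

after link 1: o_1 = (-1.0000, 1.7321, 3.0000)
after link 2: o_2 = (-2.5000, 4.3301, 7.0000)
after link 3: o_3 = (-5.9641, 2.3301, 9.0000)
after link 4: o_4 = (-7.4282, -3.1340, 9.0000)
after link 5: o_5 = (-9.9282, 1.1962, 5.0000)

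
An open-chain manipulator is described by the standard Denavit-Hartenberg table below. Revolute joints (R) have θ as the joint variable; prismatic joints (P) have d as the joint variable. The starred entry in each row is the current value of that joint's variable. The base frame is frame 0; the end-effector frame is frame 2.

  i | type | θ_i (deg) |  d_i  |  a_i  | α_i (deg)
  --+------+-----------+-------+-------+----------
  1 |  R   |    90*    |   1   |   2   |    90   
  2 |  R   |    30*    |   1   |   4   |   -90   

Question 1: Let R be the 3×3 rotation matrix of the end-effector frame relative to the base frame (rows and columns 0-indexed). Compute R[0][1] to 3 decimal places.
-1.000

End-effector y-axis (col 1 of R) = (-1.0000,0.0000,-0.0000)
R[0][1] = -1.0000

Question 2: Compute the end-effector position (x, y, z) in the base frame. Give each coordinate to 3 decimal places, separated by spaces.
1.000 5.464 3.000

after link 1: o_1 = (0.0000, 2.0000, 1.0000)
after link 2: o_2 = (1.0000, 5.4641, 3.0000)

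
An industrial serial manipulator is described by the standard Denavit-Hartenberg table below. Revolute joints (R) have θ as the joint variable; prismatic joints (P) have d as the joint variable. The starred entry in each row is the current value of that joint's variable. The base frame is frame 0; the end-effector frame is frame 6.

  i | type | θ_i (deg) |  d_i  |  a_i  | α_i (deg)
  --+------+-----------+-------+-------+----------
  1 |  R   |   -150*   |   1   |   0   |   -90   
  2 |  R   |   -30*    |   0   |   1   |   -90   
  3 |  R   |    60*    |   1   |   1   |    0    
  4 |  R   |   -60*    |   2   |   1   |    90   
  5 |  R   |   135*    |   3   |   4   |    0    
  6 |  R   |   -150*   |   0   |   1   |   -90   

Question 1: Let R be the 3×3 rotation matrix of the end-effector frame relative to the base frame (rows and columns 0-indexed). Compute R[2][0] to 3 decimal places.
End-effector x-axis (col 0 of R) = (-0.6124,-0.3536,0.7071)
R[2][0] = 0.7071

0.707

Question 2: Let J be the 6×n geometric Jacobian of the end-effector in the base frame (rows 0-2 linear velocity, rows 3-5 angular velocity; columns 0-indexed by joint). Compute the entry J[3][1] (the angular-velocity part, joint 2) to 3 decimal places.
axis z_1 = (0.5000,-0.8660,0.0000); lever o_n−o_1 = (-1.8228,-3.5165,-4.5047)
cross product → J_v[:, 1] = (3.9012,2.2523,-3.3369)
J_ω[:, 1] = z_1
entry J[3][1] = 0.5000

0.500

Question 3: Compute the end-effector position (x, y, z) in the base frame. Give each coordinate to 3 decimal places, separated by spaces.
after link 1: o_1 = (0.0000, 0.0000, 1.0000)
after link 2: o_2 = (-0.7500, -0.4330, 1.5000)
after link 3: o_3 = (-1.9910, -0.1495, 0.8840)
after link 4: o_4 = (-3.6071, -1.0825, -0.3481)
after link 5: o_5 = (-1.2105, -3.1630, -4.2118)
after link 6: o_6 = (-1.8228, -3.5165, -3.5047)

-1.823 -3.517 -3.505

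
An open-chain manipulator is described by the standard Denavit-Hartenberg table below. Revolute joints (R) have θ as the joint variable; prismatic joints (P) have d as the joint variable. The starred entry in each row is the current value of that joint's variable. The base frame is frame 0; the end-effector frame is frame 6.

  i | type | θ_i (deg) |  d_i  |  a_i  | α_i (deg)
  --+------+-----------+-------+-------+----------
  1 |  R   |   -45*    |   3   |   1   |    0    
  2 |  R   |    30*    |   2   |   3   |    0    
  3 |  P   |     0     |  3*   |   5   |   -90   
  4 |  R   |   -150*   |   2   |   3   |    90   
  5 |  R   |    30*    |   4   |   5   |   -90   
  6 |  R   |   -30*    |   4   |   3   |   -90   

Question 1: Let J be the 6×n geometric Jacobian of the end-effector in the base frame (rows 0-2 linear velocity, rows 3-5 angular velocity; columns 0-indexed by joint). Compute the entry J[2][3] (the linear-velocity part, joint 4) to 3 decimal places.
9.315

axis z_3 = (0.2588,0.9659,0.0000); lever o_n−o_3 = (-6.5997,11.3583,-0.9731)
cross product → J_v[:, 3] = (-0.9399,0.2519,9.3146)
J_ω[:, 3] = z_3
entry J[2][3] = 9.3146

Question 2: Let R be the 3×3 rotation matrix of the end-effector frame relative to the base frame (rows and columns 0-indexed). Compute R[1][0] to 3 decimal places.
End-effector x-axis (col 0 of R) = (-0.7568,0.6511,-0.0580)
R[1][0] = 0.6511

0.651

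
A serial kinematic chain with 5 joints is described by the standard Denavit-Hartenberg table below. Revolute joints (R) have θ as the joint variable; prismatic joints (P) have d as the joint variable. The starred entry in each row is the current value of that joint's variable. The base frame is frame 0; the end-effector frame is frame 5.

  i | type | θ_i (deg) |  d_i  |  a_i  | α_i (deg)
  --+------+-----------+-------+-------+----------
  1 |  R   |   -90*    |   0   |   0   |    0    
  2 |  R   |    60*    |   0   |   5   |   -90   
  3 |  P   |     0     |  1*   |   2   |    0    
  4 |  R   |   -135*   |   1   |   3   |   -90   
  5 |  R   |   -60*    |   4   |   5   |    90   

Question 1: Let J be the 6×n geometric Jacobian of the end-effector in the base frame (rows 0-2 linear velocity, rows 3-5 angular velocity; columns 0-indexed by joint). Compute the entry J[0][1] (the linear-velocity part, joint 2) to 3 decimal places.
axis z_1 = (0.0000,0.0000,1.0000); lever o_n−o_1 = (8.3087,2.5124,6.7175)
cross product → J_v[:, 1] = (-2.5124,8.3087,0.0000)
J_ω[:, 1] = z_1
entry J[0][1] = -2.5124

-2.512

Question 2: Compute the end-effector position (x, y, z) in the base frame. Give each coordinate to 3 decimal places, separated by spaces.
8.309 2.512 6.718

after link 1: o_1 = (0.0000, 0.0000, 0.0000)
after link 2: o_2 = (4.3301, -2.5000, 0.0000)
after link 3: o_3 = (6.5622, -2.6340, 0.0000)
after link 4: o_4 = (5.2251, -0.7073, 2.1213)
after link 5: o_5 = (8.3087, 2.5124, 6.7175)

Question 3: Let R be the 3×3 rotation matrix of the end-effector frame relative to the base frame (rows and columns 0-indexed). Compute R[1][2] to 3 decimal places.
0.127

End-effector z-axis (col 2 of R) = (0.7803,0.1268,-0.6124)
R[1][2] = 0.1268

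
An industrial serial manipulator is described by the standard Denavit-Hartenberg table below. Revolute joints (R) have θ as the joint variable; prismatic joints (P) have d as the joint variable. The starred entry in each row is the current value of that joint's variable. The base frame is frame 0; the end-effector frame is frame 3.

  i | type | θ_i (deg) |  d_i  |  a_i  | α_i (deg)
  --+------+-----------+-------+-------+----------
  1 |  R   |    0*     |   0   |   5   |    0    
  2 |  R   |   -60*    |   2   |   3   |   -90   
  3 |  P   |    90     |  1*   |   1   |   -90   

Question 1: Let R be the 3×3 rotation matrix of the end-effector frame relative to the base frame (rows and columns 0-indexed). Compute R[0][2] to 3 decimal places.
End-effector z-axis (col 2 of R) = (-0.5000,0.8660,-0.0000)
R[0][2] = -0.5000

-0.500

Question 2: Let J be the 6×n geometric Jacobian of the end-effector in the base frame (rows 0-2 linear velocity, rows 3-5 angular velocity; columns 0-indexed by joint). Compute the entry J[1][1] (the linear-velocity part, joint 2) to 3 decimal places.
axis z_1 = (0.0000,0.0000,1.0000); lever o_n−o_1 = (2.3660,-2.0981,1.0000)
cross product → J_v[:, 1] = (2.0981,2.3660,-0.0000)
J_ω[:, 1] = z_1
entry J[1][1] = 2.3660

2.366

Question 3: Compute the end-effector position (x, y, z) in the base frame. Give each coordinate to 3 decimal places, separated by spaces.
7.366 -2.098 1.000

after link 1: o_1 = (5.0000, 0.0000, 0.0000)
after link 2: o_2 = (6.5000, -2.5981, 2.0000)
after link 3: o_3 = (7.3660, -2.0981, 1.0000)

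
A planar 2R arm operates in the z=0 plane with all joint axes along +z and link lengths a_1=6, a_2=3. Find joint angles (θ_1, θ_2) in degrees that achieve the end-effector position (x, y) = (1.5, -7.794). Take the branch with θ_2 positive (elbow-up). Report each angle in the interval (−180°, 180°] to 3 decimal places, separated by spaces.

-98.215 60.007

cos θ_2 = (62.9964−6²−3²)/(2·6·3) = 0.4999; θ_2 = 60.0065° (elbow-up)
β = atan2(-7.7940,1.5000) = -79.1063°; ψ = atan2(2.5982,7.4997) = 19.1085°
θ_1 = β − ψ = -98.2148°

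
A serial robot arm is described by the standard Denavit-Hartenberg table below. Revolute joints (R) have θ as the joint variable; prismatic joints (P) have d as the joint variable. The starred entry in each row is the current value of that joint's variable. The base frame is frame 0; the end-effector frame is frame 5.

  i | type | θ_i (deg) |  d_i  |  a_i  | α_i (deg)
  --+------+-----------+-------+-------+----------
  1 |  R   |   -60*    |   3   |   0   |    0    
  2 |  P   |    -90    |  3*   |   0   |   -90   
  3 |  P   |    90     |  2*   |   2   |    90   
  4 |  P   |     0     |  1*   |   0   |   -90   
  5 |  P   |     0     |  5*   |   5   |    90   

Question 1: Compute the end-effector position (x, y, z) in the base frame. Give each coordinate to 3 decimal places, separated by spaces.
2.634 -6.562 -1.000

after link 1: o_1 = (0.0000, 0.0000, 3.0000)
after link 2: o_2 = (0.0000, 0.0000, 6.0000)
after link 3: o_3 = (1.0000, -1.7321, 4.0000)
after link 4: o_4 = (0.1340, -2.2321, 4.0000)
after link 5: o_5 = (2.6340, -6.5622, -1.0000)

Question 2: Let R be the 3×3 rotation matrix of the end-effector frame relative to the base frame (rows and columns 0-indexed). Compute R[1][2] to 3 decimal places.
End-effector z-axis (col 2 of R) = (-0.8660,-0.5000,0.0000)
R[1][2] = -0.5000

-0.500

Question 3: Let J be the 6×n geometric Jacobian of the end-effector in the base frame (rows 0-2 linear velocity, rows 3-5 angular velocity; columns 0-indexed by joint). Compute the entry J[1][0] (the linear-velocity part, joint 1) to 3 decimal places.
2.634

axis z_0 = ẑ; lever o_n−o_0 = (2.6340,-6.5622,-1.0000)
cross product → J_v[:, 0] = (6.5622,2.6340,-0.0000)
J_ω[:, 0] = z_0
entry J[1][0] = 2.6340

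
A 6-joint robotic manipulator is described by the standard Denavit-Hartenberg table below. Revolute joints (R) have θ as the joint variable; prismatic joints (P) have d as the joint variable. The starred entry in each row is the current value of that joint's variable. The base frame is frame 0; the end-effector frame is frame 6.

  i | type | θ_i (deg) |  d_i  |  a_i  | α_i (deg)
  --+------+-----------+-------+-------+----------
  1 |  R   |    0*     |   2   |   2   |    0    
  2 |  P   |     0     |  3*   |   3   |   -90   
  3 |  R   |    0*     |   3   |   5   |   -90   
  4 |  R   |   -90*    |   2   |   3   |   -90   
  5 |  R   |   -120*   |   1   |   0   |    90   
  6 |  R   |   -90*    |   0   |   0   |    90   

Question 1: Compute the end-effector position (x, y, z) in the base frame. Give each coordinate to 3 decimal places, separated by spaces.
after link 1: o_1 = (2.0000, 0.0000, 2.0000)
after link 2: o_2 = (5.0000, 0.0000, 5.0000)
after link 3: o_3 = (10.0000, 3.0000, 5.0000)
after link 4: o_4 = (10.0000, 6.0000, 3.0000)
after link 5: o_5 = (11.0000, 6.0000, 3.0000)
after link 6: o_6 = (11.0000, 6.0000, 3.0000)

11.000 6.000 3.000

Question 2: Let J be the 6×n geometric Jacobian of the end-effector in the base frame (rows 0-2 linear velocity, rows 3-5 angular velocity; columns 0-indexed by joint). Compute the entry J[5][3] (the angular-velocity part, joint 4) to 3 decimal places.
axis z_3 = (0.0000,0.0000,-1.0000); lever o_n−o_3 = (1.0000,3.0000,-2.0000)
cross product → J_v[:, 3] = (3.0000,-1.0000,-0.0000)
J_ω[:, 3] = z_3
entry J[5][3] = -1.0000

-1.000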